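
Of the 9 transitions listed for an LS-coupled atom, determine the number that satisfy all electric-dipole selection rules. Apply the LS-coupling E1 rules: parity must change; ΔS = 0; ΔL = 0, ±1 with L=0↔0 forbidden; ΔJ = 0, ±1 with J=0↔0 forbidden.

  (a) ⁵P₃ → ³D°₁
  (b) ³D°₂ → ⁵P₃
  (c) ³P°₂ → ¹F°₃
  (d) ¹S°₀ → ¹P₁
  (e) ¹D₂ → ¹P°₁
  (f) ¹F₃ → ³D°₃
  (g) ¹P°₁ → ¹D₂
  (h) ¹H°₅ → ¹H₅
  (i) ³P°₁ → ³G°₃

(a) forbidden (ΔS, ΔJ fail)
(b) forbidden (ΔS fails)
(c) forbidden (parity, ΔS, ΔL fail)
(d) allowed
(e) allowed
(f) forbidden (ΔS fails)
(g) allowed
(h) allowed
(i) forbidden (parity, ΔL, ΔJ fail)
Total allowed: 4 of 9.

4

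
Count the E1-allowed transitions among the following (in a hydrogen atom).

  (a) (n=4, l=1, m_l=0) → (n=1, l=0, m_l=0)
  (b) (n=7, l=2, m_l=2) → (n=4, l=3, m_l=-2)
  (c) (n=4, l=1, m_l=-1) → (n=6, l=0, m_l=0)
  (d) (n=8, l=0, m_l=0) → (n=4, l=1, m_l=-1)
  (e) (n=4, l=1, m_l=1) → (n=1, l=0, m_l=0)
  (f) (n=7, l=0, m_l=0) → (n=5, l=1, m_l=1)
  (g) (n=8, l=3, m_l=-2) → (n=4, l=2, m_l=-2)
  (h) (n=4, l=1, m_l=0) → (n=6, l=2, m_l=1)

7

(a) allowed
(b) forbidden — Δm_l = -4 (E1 requires Δm_l = 0, ±1)
(c) allowed
(d) allowed
(e) allowed
(f) allowed
(g) allowed
(h) allowed
Total allowed: 7 of 8.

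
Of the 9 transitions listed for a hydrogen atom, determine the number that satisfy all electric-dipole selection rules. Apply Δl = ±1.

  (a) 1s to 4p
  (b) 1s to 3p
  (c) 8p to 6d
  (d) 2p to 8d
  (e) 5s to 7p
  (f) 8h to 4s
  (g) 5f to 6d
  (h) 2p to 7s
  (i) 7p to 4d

(a) allowed
(b) allowed
(c) allowed
(d) allowed
(e) allowed
(f) forbidden — Δl = -5 (E1 requires Δl = ±1)
(g) allowed
(h) allowed
(i) allowed
Total allowed: 8 of 9.

8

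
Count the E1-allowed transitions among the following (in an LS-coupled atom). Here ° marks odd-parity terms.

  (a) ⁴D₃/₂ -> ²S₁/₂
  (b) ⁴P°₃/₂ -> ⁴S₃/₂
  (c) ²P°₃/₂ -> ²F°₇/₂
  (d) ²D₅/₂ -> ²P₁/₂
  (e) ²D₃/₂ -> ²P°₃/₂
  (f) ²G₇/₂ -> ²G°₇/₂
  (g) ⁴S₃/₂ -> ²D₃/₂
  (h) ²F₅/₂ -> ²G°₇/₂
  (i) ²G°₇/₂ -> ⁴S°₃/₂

4

(a) forbidden (parity, ΔS, ΔL fail)
(b) allowed
(c) forbidden (parity, ΔL, ΔJ fail)
(d) forbidden (parity, ΔJ fail)
(e) allowed
(f) allowed
(g) forbidden (parity, ΔS, ΔL fail)
(h) allowed
(i) forbidden (parity, ΔS, ΔL, ΔJ fail)
Total allowed: 4 of 9.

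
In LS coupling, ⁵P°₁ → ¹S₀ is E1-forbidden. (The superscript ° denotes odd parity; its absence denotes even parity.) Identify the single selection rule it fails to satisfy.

Reading off the term symbols: S 2→0, L 1→0, J 1→0, parity odd→even.
Parity must change: odd → even — ✓.
ΔS = 0: S: 2 → 0 — ✗.
ΔL = 0, ±1 (not L=0↔0): L: 1 → 0, ΔL = -1 — ✓.
ΔJ = 0, ±1 (not J=0↔0): J: 1 → 0, ΔJ = -1 — ✓.

the ΔS = 0 rule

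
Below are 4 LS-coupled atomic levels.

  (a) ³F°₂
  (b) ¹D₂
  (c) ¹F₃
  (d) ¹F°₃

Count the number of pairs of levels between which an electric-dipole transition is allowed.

2

(a)–(b): forbidden (ΔS).
(a)–(c): forbidden (ΔS).
(a)–(d): forbidden (parity, ΔS).
(b)–(c): forbidden (parity).
(b)–(d): allowed.
(c)–(d): allowed.
Allowed pairs: 2 of 6.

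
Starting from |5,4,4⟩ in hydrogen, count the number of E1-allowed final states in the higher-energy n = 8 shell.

E1 requires Δl = ±1, so l_f ∈ {3, 5}; with 0 ≤ l_f ≤ n_f−1 = 7, the allowed l_f values are {3, 5}.
For l_f = 3: m_f ∈ {m_i−1, m_i, m_i+1} ∩ [−3, 3] = {3} → 1 state.
For l_f = 5: m_f ∈ {m_i−1, m_i, m_i+1} ∩ [−5, 5] = {3, 4, 5} → 3 states.
Total: 4.

4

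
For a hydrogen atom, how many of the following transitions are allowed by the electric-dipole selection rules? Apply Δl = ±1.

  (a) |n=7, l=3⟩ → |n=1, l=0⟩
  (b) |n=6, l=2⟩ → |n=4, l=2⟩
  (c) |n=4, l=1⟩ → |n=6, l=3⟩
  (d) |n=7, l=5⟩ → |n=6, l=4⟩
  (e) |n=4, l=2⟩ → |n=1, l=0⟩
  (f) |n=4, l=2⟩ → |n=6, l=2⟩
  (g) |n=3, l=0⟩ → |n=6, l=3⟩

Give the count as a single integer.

(a) forbidden — Δl = -3 (E1 requires Δl = ±1)
(b) forbidden — Δl = +0 (E1 requires Δl = ±1)
(c) forbidden — Δl = +2 (E1 requires Δl = ±1)
(d) allowed
(e) forbidden — Δl = -2 (E1 requires Δl = ±1)
(f) forbidden — Δl = +0 (E1 requires Δl = ±1)
(g) forbidden — Δl = +3 (E1 requires Δl = ±1)
Total allowed: 1 of 7.

1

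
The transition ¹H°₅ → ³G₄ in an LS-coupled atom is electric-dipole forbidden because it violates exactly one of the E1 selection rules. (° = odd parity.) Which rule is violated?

the ΔS = 0 rule

Reading off the term symbols: S 0→1, L 5→4, J 5→4, parity odd→even.
ΔJ = 0, ±1 (not J=0↔0): J: 5 → 4, ΔJ = -1 — passes.
ΔS = 0: S: 0 → 1 — fails.
ΔL = 0, ±1 (not L=0↔0): L: 5 → 4, ΔL = -1 — passes.
Parity must change: odd → even — passes.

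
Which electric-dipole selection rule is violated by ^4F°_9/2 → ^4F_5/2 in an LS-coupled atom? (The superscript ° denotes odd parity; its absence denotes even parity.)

the ΔJ = 0, ±1 rule

ΔL = 0, ±1 (not L=0↔0): L: 3 → 3, ΔL = +0 — satisfied.
Parity must change: odd → even — satisfied.
ΔJ = 0, ±1 (not J=0↔0): J: 9/2 → 5/2, ΔJ = -2 — violated.
ΔS = 0: S: 3/2 → 3/2 — satisfied.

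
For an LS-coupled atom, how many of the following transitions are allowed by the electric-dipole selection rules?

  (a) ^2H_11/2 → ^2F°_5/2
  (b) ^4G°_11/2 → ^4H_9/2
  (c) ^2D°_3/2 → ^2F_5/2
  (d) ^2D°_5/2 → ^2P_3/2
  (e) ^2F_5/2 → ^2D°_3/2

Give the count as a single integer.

(a) forbidden (ΔL, ΔJ fail)
(b) allowed
(c) allowed
(d) allowed
(e) allowed
Total allowed: 4 of 5.

4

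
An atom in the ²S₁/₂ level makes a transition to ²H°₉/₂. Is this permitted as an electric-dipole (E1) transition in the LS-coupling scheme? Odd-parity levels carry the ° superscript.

Initial level: S=1/2, L=0, J=1/2, parity even. Final level: S=1/2, L=5, J=9/2, parity odd.
Parity must change: even → odd — passes.
ΔL = 0, ±1 (not L=0↔0): L: 0 → 5, ΔL = +5 — fails.
ΔJ = 0, ±1 (not J=0↔0): J: 1/2 → 9/2, ΔJ = +4 — fails.
ΔS = 0: S: 1/2 → 1/2 — passes.
Rule(s) violated: ΔL, ΔJ.

forbidden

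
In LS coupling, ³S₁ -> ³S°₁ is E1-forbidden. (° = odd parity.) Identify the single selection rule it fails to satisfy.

Parity must change: even → odd — passes.
ΔS = 0: S: 1 → 1 — passes.
ΔL = 0, ±1 (not L=0↔0): L: 0 → 0, ΔL = +0 — fails.
ΔJ = 0, ±1 (not J=0↔0): J: 1 → 1, ΔJ = +0 — passes.

the L=0 ↔ L=0 exclusion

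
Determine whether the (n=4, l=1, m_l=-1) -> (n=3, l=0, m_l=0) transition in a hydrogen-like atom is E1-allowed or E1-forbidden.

allowed

l: 1 → 0 (Δl = -1). Δl = ±1 satisfied.
Δm_l = 0 − (-1) = +1. E1 requires Δm_l = 0, ±1: satisfied.
All E1 selection rules are satisfied.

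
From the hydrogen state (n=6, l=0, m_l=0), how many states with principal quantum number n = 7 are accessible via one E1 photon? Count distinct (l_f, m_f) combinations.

E1 requires Δl = ±1, so l_f ∈ {-1, 1}; with 0 ≤ l_f ≤ n_f−1 = 6, the allowed l_f values are {1}.
For l_f = 1: m_f ∈ {m_i−1, m_i, m_i+1} ∩ [−1, 1] = {-1, 0, 1} → 3 states.
Total: 3.

3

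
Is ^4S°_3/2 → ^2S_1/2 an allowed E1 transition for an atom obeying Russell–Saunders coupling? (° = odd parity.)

forbidden

Parity must change: odd → even — passes.
ΔS = 0: S: 3/2 → 1/2 — fails.
ΔL = 0, ±1 (not L=0↔0): L: 0 → 0, ΔL = +0 — fails.
ΔJ = 0, ±1 (not J=0↔0): J: 3/2 → 1/2, ΔJ = -1 — passes.
Rule(s) violated: ΔS, ΔL.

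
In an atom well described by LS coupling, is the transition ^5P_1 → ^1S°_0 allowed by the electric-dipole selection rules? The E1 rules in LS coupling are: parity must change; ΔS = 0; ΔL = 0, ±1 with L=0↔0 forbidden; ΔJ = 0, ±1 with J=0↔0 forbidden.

Reading off the term symbols: S 2→0, L 1→0, J 1→0, parity even→odd.
Parity must change: even → odd — satisfied.
ΔL = 0, ±1 (not L=0↔0): L: 1 → 0, ΔL = -1 — satisfied.
ΔS = 0: S: 2 → 0 — violated.
ΔJ = 0, ±1 (not J=0↔0): J: 1 → 0, ΔJ = -1 — satisfied.
Rule(s) violated: ΔS.

forbidden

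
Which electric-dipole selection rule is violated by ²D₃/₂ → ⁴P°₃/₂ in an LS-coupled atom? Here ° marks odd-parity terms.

Initial level: S=1/2, L=2, J=3/2, parity even. Final level: S=3/2, L=1, J=3/2, parity odd.
ΔS = 0: S: 1/2 → 3/2 — fails.
ΔL = 0, ±1 (not L=0↔0): L: 2 → 1, ΔL = -1 — passes.
ΔJ = 0, ±1 (not J=0↔0): J: 3/2 → 3/2, ΔJ = +0 — passes.
Parity must change: even → odd — passes.

the ΔS = 0 rule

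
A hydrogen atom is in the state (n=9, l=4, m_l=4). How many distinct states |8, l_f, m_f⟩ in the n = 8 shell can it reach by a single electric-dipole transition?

E1 requires Δl = ±1, so l_f ∈ {3, 5}; with 0 ≤ l_f ≤ n_f−1 = 7, the allowed l_f values are {3, 5}.
For l_f = 3: m_f ∈ {m_i−1, m_i, m_i+1} ∩ [−3, 3] = {3} → 1 state.
For l_f = 5: m_f ∈ {m_i−1, m_i, m_i+1} ∩ [−5, 5] = {3, 4, 5} → 3 states.
Total: 4.

4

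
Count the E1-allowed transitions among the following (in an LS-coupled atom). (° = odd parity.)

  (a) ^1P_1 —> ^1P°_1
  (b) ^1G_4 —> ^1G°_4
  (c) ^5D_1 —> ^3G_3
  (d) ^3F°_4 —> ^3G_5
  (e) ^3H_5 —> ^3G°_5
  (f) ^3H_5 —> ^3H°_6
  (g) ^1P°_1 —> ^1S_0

(a) allowed
(b) allowed
(c) forbidden (parity, ΔS, ΔL, ΔJ fail)
(d) allowed
(e) allowed
(f) allowed
(g) allowed
Total allowed: 6 of 7.

6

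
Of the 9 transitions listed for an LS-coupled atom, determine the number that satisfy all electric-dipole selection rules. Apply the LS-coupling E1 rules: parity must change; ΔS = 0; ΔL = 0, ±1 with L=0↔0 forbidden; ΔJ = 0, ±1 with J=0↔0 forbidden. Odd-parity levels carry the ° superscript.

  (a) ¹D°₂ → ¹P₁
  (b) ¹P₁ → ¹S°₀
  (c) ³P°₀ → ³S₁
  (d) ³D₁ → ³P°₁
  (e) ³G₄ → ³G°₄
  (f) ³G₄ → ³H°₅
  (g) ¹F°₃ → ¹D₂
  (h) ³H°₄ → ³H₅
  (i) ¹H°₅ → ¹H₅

(a) allowed
(b) allowed
(c) allowed
(d) allowed
(e) allowed
(f) allowed
(g) allowed
(h) allowed
(i) allowed
Total allowed: 9 of 9.

9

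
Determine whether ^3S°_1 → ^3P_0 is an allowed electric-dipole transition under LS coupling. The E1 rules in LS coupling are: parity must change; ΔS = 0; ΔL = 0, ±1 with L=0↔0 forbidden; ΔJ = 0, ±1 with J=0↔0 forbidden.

Reading off the term symbols: S 1→1, L 0→1, J 1→0, parity odd→even.
Parity must change: odd → even — satisfied.
ΔS = 0: S: 1 → 1 — satisfied.
ΔL = 0, ±1 (not L=0↔0): L: 0 → 1, ΔL = +1 — satisfied.
ΔJ = 0, ±1 (not J=0↔0): J: 1 → 0, ΔJ = -1 — satisfied.
All four E1 rules are satisfied.

allowed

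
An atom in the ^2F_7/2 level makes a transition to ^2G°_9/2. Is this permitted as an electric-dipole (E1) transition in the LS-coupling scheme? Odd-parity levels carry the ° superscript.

Reading off the term symbols: S 1/2→1/2, L 3→4, J 7/2→9/2, parity even→odd.
Parity must change: even → odd — passes.
ΔS = 0: S: 1/2 → 1/2 — passes.
ΔL = 0, ±1 (not L=0↔0): L: 3 → 4, ΔL = +1 — passes.
ΔJ = 0, ±1 (not J=0↔0): J: 7/2 → 9/2, ΔJ = +1 — passes.
All four E1 rules are satisfied.

allowed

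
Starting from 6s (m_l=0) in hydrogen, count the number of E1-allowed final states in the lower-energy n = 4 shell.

E1 requires Δl = ±1, so l_f ∈ {-1, 1}; with 0 ≤ l_f ≤ n_f−1 = 3, the allowed l_f values are {1}.
For l_f = 1: m_f ∈ {m_i−1, m_i, m_i+1} ∩ [−1, 1] = {-1, 0, 1} → 3 states.
Total: 3.

3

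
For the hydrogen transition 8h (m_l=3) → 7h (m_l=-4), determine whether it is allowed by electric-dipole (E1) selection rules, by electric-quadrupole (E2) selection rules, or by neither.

Δl = 5 − 5 = +0; l_i + l_f = 10.
Δm_l = -7.
E1 (Δl = ±1, |Δm_l| ≤ 1): not satisfied.
E2 (Δl = 0,±2, l_i+l_f ≥ 2, |Δm_l| ≤ 2): not satisfied.

neither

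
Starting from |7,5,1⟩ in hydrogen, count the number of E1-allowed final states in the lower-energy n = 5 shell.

3

E1 requires Δl = ±1, so l_f ∈ {4, 6}; with 0 ≤ l_f ≤ n_f−1 = 4, the allowed l_f values are {4}.
For l_f = 4: m_f ∈ {m_i−1, m_i, m_i+1} ∩ [−4, 4] = {0, 1, 2} → 3 states.
Total: 3.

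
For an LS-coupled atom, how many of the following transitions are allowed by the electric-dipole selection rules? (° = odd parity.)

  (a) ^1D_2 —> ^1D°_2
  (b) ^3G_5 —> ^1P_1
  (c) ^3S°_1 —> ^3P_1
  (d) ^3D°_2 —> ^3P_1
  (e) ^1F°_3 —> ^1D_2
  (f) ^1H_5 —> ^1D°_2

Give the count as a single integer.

4

(a) allowed
(b) forbidden (parity, ΔS, ΔL, ΔJ fail)
(c) allowed
(d) allowed
(e) allowed
(f) forbidden (ΔL, ΔJ fail)
Total allowed: 4 of 6.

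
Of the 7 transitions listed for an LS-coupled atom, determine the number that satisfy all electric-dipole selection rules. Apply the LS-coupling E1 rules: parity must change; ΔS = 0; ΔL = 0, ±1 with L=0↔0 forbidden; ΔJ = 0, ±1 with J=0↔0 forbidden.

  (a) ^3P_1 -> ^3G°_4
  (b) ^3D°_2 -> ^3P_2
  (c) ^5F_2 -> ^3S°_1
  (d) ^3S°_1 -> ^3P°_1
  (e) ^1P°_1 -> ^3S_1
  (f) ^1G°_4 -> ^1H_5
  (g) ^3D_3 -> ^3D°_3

3

(a) forbidden (ΔL, ΔJ fail)
(b) allowed
(c) forbidden (ΔS, ΔL fail)
(d) forbidden (parity fails)
(e) forbidden (ΔS fails)
(f) allowed
(g) allowed
Total allowed: 3 of 7.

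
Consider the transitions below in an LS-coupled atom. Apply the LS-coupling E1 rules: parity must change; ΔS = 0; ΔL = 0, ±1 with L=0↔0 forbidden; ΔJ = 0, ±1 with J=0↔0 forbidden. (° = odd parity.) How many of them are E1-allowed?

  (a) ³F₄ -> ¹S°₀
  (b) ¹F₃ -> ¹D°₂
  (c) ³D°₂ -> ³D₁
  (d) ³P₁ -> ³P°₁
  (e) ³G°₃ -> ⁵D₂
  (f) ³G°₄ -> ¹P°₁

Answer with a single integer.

3

(a) forbidden (ΔS, ΔL, ΔJ fail)
(b) allowed
(c) allowed
(d) allowed
(e) forbidden (ΔS, ΔL fail)
(f) forbidden (parity, ΔS, ΔL, ΔJ fail)
Total allowed: 3 of 6.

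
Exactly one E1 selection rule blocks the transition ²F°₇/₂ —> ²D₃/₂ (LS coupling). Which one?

the ΔJ = 0, ±1 rule

Parity must change: odd → even — ✓.
ΔS = 0: S: 1/2 → 1/2 — ✓.
ΔL = 0, ±1 (not L=0↔0): L: 3 → 2, ΔL = -1 — ✓.
ΔJ = 0, ±1 (not J=0↔0): J: 7/2 → 3/2, ΔJ = -2 — ✗.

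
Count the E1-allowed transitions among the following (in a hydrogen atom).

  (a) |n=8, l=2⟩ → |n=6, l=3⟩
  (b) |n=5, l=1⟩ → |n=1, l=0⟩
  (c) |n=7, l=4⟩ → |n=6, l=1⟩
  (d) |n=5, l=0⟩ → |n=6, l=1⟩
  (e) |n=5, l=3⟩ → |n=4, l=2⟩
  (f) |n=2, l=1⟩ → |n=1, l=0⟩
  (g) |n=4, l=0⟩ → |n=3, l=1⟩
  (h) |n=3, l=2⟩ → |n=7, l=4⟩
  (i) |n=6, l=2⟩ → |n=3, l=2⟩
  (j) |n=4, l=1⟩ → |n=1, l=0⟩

(a) allowed
(b) allowed
(c) forbidden — Δl = -3 (E1 requires Δl = ±1)
(d) allowed
(e) allowed
(f) allowed
(g) allowed
(h) forbidden — Δl = +2 (E1 requires Δl = ±1)
(i) forbidden — Δl = +0 (E1 requires Δl = ±1)
(j) allowed
Total allowed: 7 of 10.

7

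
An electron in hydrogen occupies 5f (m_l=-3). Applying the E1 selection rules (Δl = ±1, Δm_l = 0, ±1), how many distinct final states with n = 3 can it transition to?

E1 requires Δl = ±1, so l_f ∈ {2, 4}; with 0 ≤ l_f ≤ n_f−1 = 2, the allowed l_f values are {2}.
For l_f = 2: m_f ∈ {m_i−1, m_i, m_i+1} ∩ [−2, 2] = {-2} → 1 state.
Total: 1.

1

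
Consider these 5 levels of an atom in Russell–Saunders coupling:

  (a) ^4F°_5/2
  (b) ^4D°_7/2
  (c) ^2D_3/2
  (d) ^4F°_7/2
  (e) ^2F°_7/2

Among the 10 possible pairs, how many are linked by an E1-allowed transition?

(a)–(b): forbidden (parity).
(a)–(c): forbidden (ΔS).
(a)–(d): forbidden (parity).
(a)–(e): forbidden (parity, ΔS).
(b)–(c): forbidden (ΔS, ΔJ).
(b)–(d): forbidden (parity).
(b)–(e): forbidden (parity, ΔS).
(c)–(d): forbidden (ΔS, ΔJ).
(c)–(e): forbidden (ΔJ).
(d)–(e): forbidden (parity, ΔS).
Allowed pairs: 0 of 10.

0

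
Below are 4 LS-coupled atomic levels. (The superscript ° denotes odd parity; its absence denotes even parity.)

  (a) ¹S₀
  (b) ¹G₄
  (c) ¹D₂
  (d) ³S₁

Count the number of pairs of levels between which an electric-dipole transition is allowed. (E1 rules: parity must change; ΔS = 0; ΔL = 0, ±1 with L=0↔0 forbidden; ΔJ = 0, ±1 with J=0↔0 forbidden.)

(a)–(b): forbidden (parity, ΔL, ΔJ).
(a)–(c): forbidden (parity, ΔL, ΔJ).
(a)–(d): forbidden (parity, ΔS, ΔL).
(b)–(c): forbidden (parity, ΔL, ΔJ).
(b)–(d): forbidden (parity, ΔS, ΔL, ΔJ).
(c)–(d): forbidden (parity, ΔS, ΔL).
Allowed pairs: 0 of 6.

0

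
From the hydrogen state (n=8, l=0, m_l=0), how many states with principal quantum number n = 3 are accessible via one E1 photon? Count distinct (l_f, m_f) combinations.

E1 requires Δl = ±1, so l_f ∈ {-1, 1}; with 0 ≤ l_f ≤ n_f−1 = 2, the allowed l_f values are {1}.
For l_f = 1: m_f ∈ {m_i−1, m_i, m_i+1} ∩ [−1, 1] = {-1, 0, 1} → 3 states.
Total: 3.

3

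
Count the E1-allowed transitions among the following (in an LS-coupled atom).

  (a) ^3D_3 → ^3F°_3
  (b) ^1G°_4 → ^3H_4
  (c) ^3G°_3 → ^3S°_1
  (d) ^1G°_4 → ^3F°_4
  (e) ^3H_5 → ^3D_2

(a) allowed
(b) forbidden (ΔS fails)
(c) forbidden (parity, ΔL, ΔJ fail)
(d) forbidden (parity, ΔS fail)
(e) forbidden (parity, ΔL, ΔJ fail)
Total allowed: 1 of 5.

1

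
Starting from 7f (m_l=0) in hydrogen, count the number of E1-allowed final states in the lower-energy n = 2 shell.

0

E1 requires l_f ∈ {2, 4}, but neither lies in [0, 1], so no final state is reachable.
Total: 0.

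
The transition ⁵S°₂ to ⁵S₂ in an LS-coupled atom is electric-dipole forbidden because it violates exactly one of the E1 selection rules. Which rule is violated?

Parity must change: odd → even — passes.
ΔS = 0: S: 2 → 2 — passes.
ΔL = 0, ±1 (not L=0↔0): L: 0 → 0, ΔL = +0 — fails.
ΔJ = 0, ±1 (not J=0↔0): J: 2 → 2, ΔJ = +0 — passes.

the L=0 ↔ L=0 exclusion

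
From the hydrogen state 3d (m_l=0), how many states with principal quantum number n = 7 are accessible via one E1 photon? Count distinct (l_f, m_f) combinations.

E1 requires Δl = ±1, so l_f ∈ {1, 3}; with 0 ≤ l_f ≤ n_f−1 = 6, the allowed l_f values are {1, 3}.
For l_f = 1: m_f ∈ {m_i−1, m_i, m_i+1} ∩ [−1, 1] = {-1, 0, 1} → 3 states.
For l_f = 3: m_f ∈ {m_i−1, m_i, m_i+1} ∩ [−3, 3] = {-1, 0, 1} → 3 states.
Total: 6.

6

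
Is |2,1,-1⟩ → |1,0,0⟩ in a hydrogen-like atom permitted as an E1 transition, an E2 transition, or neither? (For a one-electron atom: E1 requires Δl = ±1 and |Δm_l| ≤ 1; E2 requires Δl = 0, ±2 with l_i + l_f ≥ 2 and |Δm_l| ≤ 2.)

E1

Δl = 0 − 1 = -1; l_i + l_f = 1.
Δm_l = +1.
E1 (Δl = ±1, |Δm_l| ≤ 1): satisfied.
E2 (Δl = 0,±2, l_i+l_f ≥ 2, |Δm_l| ≤ 2): not satisfied.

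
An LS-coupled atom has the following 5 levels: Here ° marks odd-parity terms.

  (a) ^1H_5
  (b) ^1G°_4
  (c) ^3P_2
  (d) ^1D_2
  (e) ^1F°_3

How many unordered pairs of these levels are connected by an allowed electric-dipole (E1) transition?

2

(a)–(b): allowed.
(a)–(c): forbidden (parity, ΔS, ΔL, ΔJ).
(a)–(d): forbidden (parity, ΔL, ΔJ).
(a)–(e): forbidden (ΔL, ΔJ).
(b)–(c): forbidden (ΔS, ΔL, ΔJ).
(b)–(d): forbidden (ΔL, ΔJ).
(b)–(e): forbidden (parity).
(c)–(d): forbidden (parity, ΔS).
(c)–(e): forbidden (ΔS, ΔL).
(d)–(e): allowed.
Allowed pairs: 2 of 10.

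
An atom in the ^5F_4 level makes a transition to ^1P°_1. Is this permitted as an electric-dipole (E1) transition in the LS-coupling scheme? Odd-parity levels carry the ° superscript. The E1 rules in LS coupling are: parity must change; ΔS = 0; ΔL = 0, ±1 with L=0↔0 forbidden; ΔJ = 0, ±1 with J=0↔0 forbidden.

Initial level: S=2, L=3, J=4, parity even. Final level: S=0, L=1, J=1, parity odd.
Parity must change: even → odd — ok.
ΔS = 0: S: 2 → 0 — fails.
ΔL = 0, ±1 (not L=0↔0): L: 3 → 1, ΔL = -2 — fails.
ΔJ = 0, ±1 (not J=0↔0): J: 4 → 1, ΔJ = -3 — fails.
Rule(s) violated: ΔS, ΔL, ΔJ.

forbidden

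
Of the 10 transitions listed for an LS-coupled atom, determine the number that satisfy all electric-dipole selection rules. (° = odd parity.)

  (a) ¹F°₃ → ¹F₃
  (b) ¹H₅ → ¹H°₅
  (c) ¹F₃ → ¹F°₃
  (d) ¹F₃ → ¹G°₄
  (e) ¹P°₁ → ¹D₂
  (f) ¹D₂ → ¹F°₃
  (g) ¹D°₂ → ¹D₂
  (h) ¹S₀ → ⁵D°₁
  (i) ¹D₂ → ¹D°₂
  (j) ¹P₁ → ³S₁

8

(a) allowed
(b) allowed
(c) allowed
(d) allowed
(e) allowed
(f) allowed
(g) allowed
(h) forbidden (ΔS, ΔL fail)
(i) allowed
(j) forbidden (parity, ΔS fail)
Total allowed: 8 of 10.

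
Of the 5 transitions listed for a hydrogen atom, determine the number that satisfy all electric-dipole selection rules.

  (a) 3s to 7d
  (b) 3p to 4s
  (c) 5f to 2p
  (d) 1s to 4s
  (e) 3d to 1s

(a) forbidden — Δl = +2 (E1 requires Δl = ±1)
(b) allowed
(c) forbidden — Δl = -2 (E1 requires Δl = ±1)
(d) forbidden — Δl = +0 (E1 requires Δl = ±1)
(e) forbidden — Δl = -2 (E1 requires Δl = ±1)
Total allowed: 1 of 5.

1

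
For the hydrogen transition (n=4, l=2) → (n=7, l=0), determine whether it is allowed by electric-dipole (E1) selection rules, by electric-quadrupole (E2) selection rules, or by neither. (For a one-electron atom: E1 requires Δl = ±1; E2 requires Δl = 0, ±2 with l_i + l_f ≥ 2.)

Δl = 0 − 2 = -2; l_i + l_f = 2.
E1 (Δl = ±1): not satisfied.
E2 (Δl = 0,±2, l_i+l_f ≥ 2): satisfied.

E2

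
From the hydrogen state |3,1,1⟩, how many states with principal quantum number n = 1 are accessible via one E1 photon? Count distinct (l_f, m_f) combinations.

E1 requires Δl = ±1, so l_f ∈ {0, 2}; with 0 ≤ l_f ≤ n_f−1 = 0, the allowed l_f values are {0}.
For l_f = 0: m_f ∈ {m_i−1, m_i, m_i+1} ∩ [−0, 0] = {0} → 1 state.
Total: 1.

1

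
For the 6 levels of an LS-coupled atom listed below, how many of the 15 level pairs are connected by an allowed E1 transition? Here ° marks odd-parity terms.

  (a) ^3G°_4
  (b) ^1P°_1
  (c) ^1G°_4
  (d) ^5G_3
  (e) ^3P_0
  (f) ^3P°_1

1

(a)–(b): forbidden (parity, ΔS, ΔL, ΔJ).
(a)–(c): forbidden (parity, ΔS).
(a)–(d): forbidden (ΔS).
(a)–(e): forbidden (ΔL, ΔJ).
(a)–(f): forbidden (parity, ΔL, ΔJ).
(b)–(c): forbidden (parity, ΔL, ΔJ).
(b)–(d): forbidden (ΔS, ΔL, ΔJ).
(b)–(e): forbidden (ΔS).
(b)–(f): forbidden (parity, ΔS).
(c)–(d): forbidden (ΔS).
(c)–(e): forbidden (ΔS, ΔL, ΔJ).
(c)–(f): forbidden (parity, ΔS, ΔL, ΔJ).
(d)–(e): forbidden (parity, ΔS, ΔL, ΔJ).
(d)–(f): forbidden (ΔS, ΔL, ΔJ).
(e)–(f): allowed.
Allowed pairs: 1 of 15.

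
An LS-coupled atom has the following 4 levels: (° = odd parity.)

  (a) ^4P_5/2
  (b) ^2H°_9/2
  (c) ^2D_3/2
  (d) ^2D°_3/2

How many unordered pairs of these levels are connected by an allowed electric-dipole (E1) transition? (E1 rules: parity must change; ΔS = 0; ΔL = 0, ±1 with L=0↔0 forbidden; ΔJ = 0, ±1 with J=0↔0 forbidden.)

1

(a)–(b): forbidden (ΔS, ΔL, ΔJ).
(a)–(c): forbidden (parity, ΔS).
(a)–(d): forbidden (ΔS).
(b)–(c): forbidden (ΔL, ΔJ).
(b)–(d): forbidden (parity, ΔL, ΔJ).
(c)–(d): allowed.
Allowed pairs: 1 of 6.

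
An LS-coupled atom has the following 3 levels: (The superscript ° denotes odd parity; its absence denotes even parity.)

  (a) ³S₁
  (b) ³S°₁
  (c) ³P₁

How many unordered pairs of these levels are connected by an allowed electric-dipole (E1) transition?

1

(a)–(b): forbidden (ΔL).
(a)–(c): forbidden (parity).
(b)–(c): allowed.
Allowed pairs: 1 of 3.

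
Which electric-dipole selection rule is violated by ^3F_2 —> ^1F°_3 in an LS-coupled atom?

Parity must change: even → odd — ok.
ΔL = 0, ±1 (not L=0↔0): L: 3 → 3, ΔL = +0 — ok.
ΔS = 0: S: 1 → 0 — fails.
ΔJ = 0, ±1 (not J=0↔0): J: 2 → 3, ΔJ = +1 — ok.

the ΔS = 0 rule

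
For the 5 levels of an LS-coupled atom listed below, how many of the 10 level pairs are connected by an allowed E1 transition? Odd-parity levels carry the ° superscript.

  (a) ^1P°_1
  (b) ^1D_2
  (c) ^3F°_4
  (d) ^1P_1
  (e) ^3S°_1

2

(a)–(b): allowed.
(a)–(c): forbidden (parity, ΔS, ΔL, ΔJ).
(a)–(d): allowed.
(a)–(e): forbidden (parity, ΔS).
(b)–(c): forbidden (ΔS, ΔJ).
(b)–(d): forbidden (parity).
(b)–(e): forbidden (ΔS, ΔL).
(c)–(d): forbidden (ΔS, ΔL, ΔJ).
(c)–(e): forbidden (parity, ΔL, ΔJ).
(d)–(e): forbidden (ΔS).
Allowed pairs: 2 of 10.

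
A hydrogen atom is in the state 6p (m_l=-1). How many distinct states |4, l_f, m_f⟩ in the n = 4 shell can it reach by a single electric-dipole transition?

4

E1 requires Δl = ±1, so l_f ∈ {0, 2}; with 0 ≤ l_f ≤ n_f−1 = 3, the allowed l_f values are {0, 2}.
For l_f = 0: m_f ∈ {m_i−1, m_i, m_i+1} ∩ [−0, 0] = {0} → 1 state.
For l_f = 2: m_f ∈ {m_i−1, m_i, m_i+1} ∩ [−2, 2] = {-2, -1, 0} → 3 states.
Total: 4.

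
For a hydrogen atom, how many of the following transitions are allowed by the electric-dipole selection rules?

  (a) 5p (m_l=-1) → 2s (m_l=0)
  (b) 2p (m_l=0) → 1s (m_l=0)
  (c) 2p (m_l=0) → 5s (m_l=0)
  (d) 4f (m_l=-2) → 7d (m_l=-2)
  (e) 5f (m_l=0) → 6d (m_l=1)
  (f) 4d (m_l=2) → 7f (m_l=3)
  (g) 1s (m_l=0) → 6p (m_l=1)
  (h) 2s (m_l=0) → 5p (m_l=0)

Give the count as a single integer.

8

(a) allowed
(b) allowed
(c) allowed
(d) allowed
(e) allowed
(f) allowed
(g) allowed
(h) allowed
Total allowed: 8 of 8.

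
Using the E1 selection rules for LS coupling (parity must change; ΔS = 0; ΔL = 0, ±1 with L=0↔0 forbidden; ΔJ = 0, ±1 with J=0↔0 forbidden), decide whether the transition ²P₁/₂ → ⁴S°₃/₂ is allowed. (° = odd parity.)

ΔS = 0: S: 1/2 → 3/2 — ✗.
ΔL = 0, ±1 (not L=0↔0): L: 1 → 0, ΔL = -1 — ✓.
Parity must change: even → odd — ✓.
ΔJ = 0, ±1 (not J=0↔0): J: 1/2 → 3/2, ΔJ = +1 — ✓.
Rule(s) violated: ΔS.

forbidden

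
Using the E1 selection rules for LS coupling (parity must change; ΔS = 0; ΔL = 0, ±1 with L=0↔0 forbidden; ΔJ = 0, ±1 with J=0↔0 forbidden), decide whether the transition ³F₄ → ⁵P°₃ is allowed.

Initial level: S=1, L=3, J=4, parity even. Final level: S=2, L=1, J=3, parity odd.
Parity must change: even → odd — passes.
ΔS = 0: S: 1 → 2 — fails.
ΔL = 0, ±1 (not L=0↔0): L: 3 → 1, ΔL = -2 — fails.
ΔJ = 0, ±1 (not J=0↔0): J: 4 → 3, ΔJ = -1 — passes.
Rule(s) violated: ΔS, ΔL.

forbidden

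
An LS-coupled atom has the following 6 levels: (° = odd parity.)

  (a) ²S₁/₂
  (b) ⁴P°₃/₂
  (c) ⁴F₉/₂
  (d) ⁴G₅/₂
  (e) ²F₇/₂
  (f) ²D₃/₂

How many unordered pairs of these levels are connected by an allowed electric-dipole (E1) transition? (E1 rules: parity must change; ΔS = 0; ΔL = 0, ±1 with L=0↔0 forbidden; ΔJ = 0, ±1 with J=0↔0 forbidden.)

(a)–(b): forbidden (ΔS).
(a)–(c): forbidden (parity, ΔS, ΔL, ΔJ).
(a)–(d): forbidden (parity, ΔS, ΔL, ΔJ).
(a)–(e): forbidden (parity, ΔL, ΔJ).
(a)–(f): forbidden (parity, ΔL).
(b)–(c): forbidden (ΔL, ΔJ).
(b)–(d): forbidden (ΔL).
(b)–(e): forbidden (ΔS, ΔL, ΔJ).
(b)–(f): forbidden (ΔS).
(c)–(d): forbidden (parity, ΔJ).
(c)–(e): forbidden (parity, ΔS).
(c)–(f): forbidden (parity, ΔS, ΔJ).
(d)–(e): forbidden (parity, ΔS).
(d)–(f): forbidden (parity, ΔS, ΔL).
(e)–(f): forbidden (parity, ΔJ).
Allowed pairs: 0 of 15.

0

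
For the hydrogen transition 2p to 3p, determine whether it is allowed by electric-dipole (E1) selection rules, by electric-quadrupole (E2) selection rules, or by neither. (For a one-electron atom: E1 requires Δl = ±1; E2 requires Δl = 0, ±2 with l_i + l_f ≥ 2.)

Δl = 1 − 1 = +0; l_i + l_f = 2.
E1 (Δl = ±1): not satisfied.
E2 (Δl = 0,±2, l_i+l_f ≥ 2): satisfied.

E2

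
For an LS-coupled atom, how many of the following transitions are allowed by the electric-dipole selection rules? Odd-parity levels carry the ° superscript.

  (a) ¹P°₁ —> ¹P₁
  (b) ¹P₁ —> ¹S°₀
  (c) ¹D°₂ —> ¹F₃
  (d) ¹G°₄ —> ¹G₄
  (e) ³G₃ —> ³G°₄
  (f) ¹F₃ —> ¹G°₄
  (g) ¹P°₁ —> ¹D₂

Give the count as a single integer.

7

(a) allowed
(b) allowed
(c) allowed
(d) allowed
(e) allowed
(f) allowed
(g) allowed
Total allowed: 7 of 7.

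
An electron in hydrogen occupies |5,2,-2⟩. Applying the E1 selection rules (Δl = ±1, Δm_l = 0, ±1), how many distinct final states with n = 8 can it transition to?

4

E1 requires Δl = ±1, so l_f ∈ {1, 3}; with 0 ≤ l_f ≤ n_f−1 = 7, the allowed l_f values are {1, 3}.
For l_f = 1: m_f ∈ {m_i−1, m_i, m_i+1} ∩ [−1, 1] = {-1} → 1 state.
For l_f = 3: m_f ∈ {m_i−1, m_i, m_i+1} ∩ [−3, 3] = {-3, -2, -1} → 3 states.
Total: 4.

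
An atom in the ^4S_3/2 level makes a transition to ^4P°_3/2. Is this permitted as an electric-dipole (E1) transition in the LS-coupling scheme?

ΔL = 0, ±1 (not L=0↔0): L: 0 → 1, ΔL = +1 — passes.
ΔS = 0: S: 3/2 → 3/2 — passes.
ΔJ = 0, ±1 (not J=0↔0): J: 3/2 → 3/2, ΔJ = +0 — passes.
Parity must change: even → odd — passes.
All four E1 rules are satisfied.

allowed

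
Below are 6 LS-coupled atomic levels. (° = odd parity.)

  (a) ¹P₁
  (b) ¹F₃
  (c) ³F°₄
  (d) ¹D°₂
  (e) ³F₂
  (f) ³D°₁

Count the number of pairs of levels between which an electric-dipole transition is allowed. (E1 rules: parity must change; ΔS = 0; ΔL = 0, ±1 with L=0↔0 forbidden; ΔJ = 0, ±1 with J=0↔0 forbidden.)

(a)–(b): forbidden (parity, ΔL, ΔJ).
(a)–(c): forbidden (ΔS, ΔL, ΔJ).
(a)–(d): allowed.
(a)–(e): forbidden (parity, ΔS, ΔL).
(a)–(f): forbidden (ΔS).
(b)–(c): forbidden (ΔS).
(b)–(d): allowed.
(b)–(e): forbidden (parity, ΔS).
(b)–(f): forbidden (ΔS, ΔJ).
(c)–(d): forbidden (parity, ΔS, ΔJ).
(c)–(e): forbidden (ΔJ).
(c)–(f): forbidden (parity, ΔJ).
(d)–(e): forbidden (ΔS).
(d)–(f): forbidden (parity, ΔS).
(e)–(f): allowed.
Allowed pairs: 3 of 15.

3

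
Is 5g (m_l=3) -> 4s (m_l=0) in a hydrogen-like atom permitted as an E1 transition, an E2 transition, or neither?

neither

Δl = 0 − 4 = -4; l_i + l_f = 4.
Δm_l = -3.
E1 (Δl = ±1, |Δm_l| ≤ 1): not satisfied.
E2 (Δl = 0,±2, l_i+l_f ≥ 2, |Δm_l| ≤ 2): not satisfied.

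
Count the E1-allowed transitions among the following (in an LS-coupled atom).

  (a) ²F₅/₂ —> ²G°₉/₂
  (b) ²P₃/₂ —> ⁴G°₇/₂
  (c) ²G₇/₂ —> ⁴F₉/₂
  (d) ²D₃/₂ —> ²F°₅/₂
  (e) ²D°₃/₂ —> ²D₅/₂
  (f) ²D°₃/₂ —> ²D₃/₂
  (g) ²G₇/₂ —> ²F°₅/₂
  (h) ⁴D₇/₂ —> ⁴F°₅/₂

5

(a) forbidden (ΔJ fails)
(b) forbidden (ΔS, ΔL, ΔJ fail)
(c) forbidden (parity, ΔS fail)
(d) allowed
(e) allowed
(f) allowed
(g) allowed
(h) allowed
Total allowed: 5 of 8.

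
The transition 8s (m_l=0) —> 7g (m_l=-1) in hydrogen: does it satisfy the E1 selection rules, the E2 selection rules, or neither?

Δl = 4 − 0 = +4; l_i + l_f = 4.
Δm_l = -1.
E1 (Δl = ±1, |Δm_l| ≤ 1): not satisfied.
E2 (Δl = 0,±2, l_i+l_f ≥ 2, |Δm_l| ≤ 2): not satisfied.

neither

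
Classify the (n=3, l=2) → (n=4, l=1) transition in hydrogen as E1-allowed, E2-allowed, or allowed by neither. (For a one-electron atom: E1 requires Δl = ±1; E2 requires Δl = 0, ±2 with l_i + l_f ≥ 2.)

Δl = 1 − 2 = -1; l_i + l_f = 3.
E1 (Δl = ±1): satisfied.
E2 (Δl = 0,±2, l_i+l_f ≥ 2): not satisfied.

E1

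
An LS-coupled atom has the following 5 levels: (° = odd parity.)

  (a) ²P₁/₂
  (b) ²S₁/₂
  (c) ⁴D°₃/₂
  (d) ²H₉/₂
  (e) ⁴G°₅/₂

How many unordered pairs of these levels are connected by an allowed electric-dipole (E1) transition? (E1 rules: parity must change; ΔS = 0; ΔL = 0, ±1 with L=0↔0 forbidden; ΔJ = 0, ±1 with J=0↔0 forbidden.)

(a)–(b): forbidden (parity).
(a)–(c): forbidden (ΔS).
(a)–(d): forbidden (parity, ΔL, ΔJ).
(a)–(e): forbidden (ΔS, ΔL, ΔJ).
(b)–(c): forbidden (ΔS, ΔL).
(b)–(d): forbidden (parity, ΔL, ΔJ).
(b)–(e): forbidden (ΔS, ΔL, ΔJ).
(c)–(d): forbidden (ΔS, ΔL, ΔJ).
(c)–(e): forbidden (parity, ΔL).
(d)–(e): forbidden (ΔS, ΔJ).
Allowed pairs: 0 of 10.

0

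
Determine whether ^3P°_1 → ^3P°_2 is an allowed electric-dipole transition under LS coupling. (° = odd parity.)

Initial level: S=1, L=1, J=1, parity odd. Final level: S=1, L=1, J=2, parity odd.
Parity must change: odd → odd — ✗.
ΔS = 0: S: 1 → 1 — ✓.
ΔL = 0, ±1 (not L=0↔0): L: 1 → 1, ΔL = +0 — ✓.
ΔJ = 0, ±1 (not J=0↔0): J: 1 → 2, ΔJ = +1 — ✓.
Rule(s) violated: parity.

forbidden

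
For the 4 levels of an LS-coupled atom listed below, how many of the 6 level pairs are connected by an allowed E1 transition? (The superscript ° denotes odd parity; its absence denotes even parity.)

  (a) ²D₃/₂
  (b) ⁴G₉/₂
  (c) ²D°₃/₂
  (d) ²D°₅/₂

2

(a)–(b): forbidden (parity, ΔS, ΔL, ΔJ).
(a)–(c): allowed.
(a)–(d): allowed.
(b)–(c): forbidden (ΔS, ΔL, ΔJ).
(b)–(d): forbidden (ΔS, ΔL, ΔJ).
(c)–(d): forbidden (parity).
Allowed pairs: 2 of 6.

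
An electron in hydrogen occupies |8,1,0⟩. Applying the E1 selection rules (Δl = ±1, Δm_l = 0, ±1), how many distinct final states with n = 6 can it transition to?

E1 requires Δl = ±1, so l_f ∈ {0, 2}; with 0 ≤ l_f ≤ n_f−1 = 5, the allowed l_f values are {0, 2}.
For l_f = 0: m_f ∈ {m_i−1, m_i, m_i+1} ∩ [−0, 0] = {0} → 1 state.
For l_f = 2: m_f ∈ {m_i−1, m_i, m_i+1} ∩ [−2, 2] = {-1, 0, 1} → 3 states.
Total: 4.

4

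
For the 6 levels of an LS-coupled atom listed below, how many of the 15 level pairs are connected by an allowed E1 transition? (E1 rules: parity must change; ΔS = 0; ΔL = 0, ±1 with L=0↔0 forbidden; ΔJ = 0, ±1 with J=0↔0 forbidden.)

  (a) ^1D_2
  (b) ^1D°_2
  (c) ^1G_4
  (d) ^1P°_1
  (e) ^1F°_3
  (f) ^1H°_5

5

(a)–(b): allowed.
(a)–(c): forbidden (parity, ΔL, ΔJ).
(a)–(d): allowed.
(a)–(e): allowed.
(a)–(f): forbidden (ΔL, ΔJ).
(b)–(c): forbidden (ΔL, ΔJ).
(b)–(d): forbidden (parity).
(b)–(e): forbidden (parity).
(b)–(f): forbidden (parity, ΔL, ΔJ).
(c)–(d): forbidden (ΔL, ΔJ).
(c)–(e): allowed.
(c)–(f): allowed.
(d)–(e): forbidden (parity, ΔL, ΔJ).
(d)–(f): forbidden (parity, ΔL, ΔJ).
(e)–(f): forbidden (parity, ΔL, ΔJ).
Allowed pairs: 5 of 15.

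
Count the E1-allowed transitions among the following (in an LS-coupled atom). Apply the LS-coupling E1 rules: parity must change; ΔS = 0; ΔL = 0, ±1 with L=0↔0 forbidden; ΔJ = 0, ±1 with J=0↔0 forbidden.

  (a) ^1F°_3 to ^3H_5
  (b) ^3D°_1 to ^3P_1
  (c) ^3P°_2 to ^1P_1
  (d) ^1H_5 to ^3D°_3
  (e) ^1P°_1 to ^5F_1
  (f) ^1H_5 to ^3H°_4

1

(a) forbidden (ΔS, ΔL, ΔJ fail)
(b) allowed
(c) forbidden (ΔS fails)
(d) forbidden (ΔS, ΔL, ΔJ fail)
(e) forbidden (ΔS, ΔL fail)
(f) forbidden (ΔS fails)
Total allowed: 1 of 6.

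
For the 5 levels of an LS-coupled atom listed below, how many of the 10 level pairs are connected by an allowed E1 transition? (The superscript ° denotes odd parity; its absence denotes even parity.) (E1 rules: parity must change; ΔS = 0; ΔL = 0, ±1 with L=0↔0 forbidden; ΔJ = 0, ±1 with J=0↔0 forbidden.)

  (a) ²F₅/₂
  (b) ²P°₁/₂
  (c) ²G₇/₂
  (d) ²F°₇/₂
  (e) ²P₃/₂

(a)–(b): forbidden (ΔL, ΔJ).
(a)–(c): forbidden (parity).
(a)–(d): allowed.
(a)–(e): forbidden (parity, ΔL).
(b)–(c): forbidden (ΔL, ΔJ).
(b)–(d): forbidden (parity, ΔL, ΔJ).
(b)–(e): allowed.
(c)–(d): allowed.
(c)–(e): forbidden (parity, ΔL, ΔJ).
(d)–(e): forbidden (ΔL, ΔJ).
Allowed pairs: 3 of 10.

3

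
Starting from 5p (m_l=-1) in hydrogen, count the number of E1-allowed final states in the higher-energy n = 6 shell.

4

E1 requires Δl = ±1, so l_f ∈ {0, 2}; with 0 ≤ l_f ≤ n_f−1 = 5, the allowed l_f values are {0, 2}.
For l_f = 0: m_f ∈ {m_i−1, m_i, m_i+1} ∩ [−0, 0] = {0} → 1 state.
For l_f = 2: m_f ∈ {m_i−1, m_i, m_i+1} ∩ [−2, 2] = {-2, -1, 0} → 3 states.
Total: 4.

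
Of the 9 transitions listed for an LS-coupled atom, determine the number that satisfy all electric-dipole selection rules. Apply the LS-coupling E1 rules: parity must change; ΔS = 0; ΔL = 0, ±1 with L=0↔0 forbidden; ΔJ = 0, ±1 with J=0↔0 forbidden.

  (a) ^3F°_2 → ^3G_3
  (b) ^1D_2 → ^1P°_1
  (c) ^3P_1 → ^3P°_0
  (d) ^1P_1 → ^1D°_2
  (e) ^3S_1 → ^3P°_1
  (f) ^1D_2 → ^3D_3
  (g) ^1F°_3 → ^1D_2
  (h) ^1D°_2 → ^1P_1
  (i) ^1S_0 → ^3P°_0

(a) allowed
(b) allowed
(c) allowed
(d) allowed
(e) allowed
(f) forbidden (parity, ΔS fail)
(g) allowed
(h) allowed
(i) forbidden (ΔS, ΔJ fail)
Total allowed: 7 of 9.

7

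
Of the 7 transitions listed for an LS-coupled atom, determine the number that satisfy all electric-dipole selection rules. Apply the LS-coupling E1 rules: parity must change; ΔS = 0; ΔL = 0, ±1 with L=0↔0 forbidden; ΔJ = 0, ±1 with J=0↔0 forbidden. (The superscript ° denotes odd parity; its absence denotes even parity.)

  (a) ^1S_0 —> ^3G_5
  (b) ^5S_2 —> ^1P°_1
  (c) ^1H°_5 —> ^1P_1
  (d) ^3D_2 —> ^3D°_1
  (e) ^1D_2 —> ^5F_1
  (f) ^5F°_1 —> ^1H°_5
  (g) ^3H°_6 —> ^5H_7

1

(a) forbidden (parity, ΔS, ΔL, ΔJ fail)
(b) forbidden (ΔS fails)
(c) forbidden (ΔL, ΔJ fail)
(d) allowed
(e) forbidden (parity, ΔS fail)
(f) forbidden (parity, ΔS, ΔL, ΔJ fail)
(g) forbidden (ΔS fails)
Total allowed: 1 of 7.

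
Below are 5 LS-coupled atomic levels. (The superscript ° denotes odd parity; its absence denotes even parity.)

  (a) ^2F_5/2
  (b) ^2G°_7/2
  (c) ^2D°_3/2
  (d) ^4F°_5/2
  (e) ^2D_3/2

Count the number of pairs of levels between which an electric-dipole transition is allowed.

3

(a)–(b): allowed.
(a)–(c): allowed.
(a)–(d): forbidden (ΔS).
(a)–(e): forbidden (parity).
(b)–(c): forbidden (parity, ΔL, ΔJ).
(b)–(d): forbidden (parity, ΔS).
(b)–(e): forbidden (ΔL, ΔJ).
(c)–(d): forbidden (parity, ΔS).
(c)–(e): allowed.
(d)–(e): forbidden (ΔS).
Allowed pairs: 3 of 10.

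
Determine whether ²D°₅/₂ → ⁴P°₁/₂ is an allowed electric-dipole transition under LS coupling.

Parity must change: odd → odd — fails.
ΔS = 0: S: 1/2 → 3/2 — fails.
ΔL = 0, ±1 (not L=0↔0): L: 2 → 1, ΔL = -1 — passes.
ΔJ = 0, ±1 (not J=0↔0): J: 5/2 → 1/2, ΔJ = -2 — fails.
Rule(s) violated: parity, ΔS, ΔJ.

forbidden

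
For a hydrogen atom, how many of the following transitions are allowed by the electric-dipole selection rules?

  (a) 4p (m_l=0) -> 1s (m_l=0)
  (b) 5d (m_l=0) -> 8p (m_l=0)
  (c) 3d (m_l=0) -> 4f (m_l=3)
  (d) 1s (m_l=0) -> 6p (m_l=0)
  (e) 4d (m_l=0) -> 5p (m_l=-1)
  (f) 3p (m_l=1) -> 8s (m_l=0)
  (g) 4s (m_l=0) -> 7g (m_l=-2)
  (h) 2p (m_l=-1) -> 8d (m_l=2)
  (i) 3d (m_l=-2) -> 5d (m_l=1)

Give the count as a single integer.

5

(a) allowed
(b) allowed
(c) forbidden — Δm_l = +3 (E1 requires Δm_l = 0, ±1)
(d) allowed
(e) allowed
(f) allowed
(g) forbidden — Δl = +4 (E1 requires Δl = ±1); Δm_l = -2 (E1 requires Δm_l = 0, ±1)
(h) forbidden — Δm_l = +3 (E1 requires Δm_l = 0, ±1)
(i) forbidden — Δl = +0 (E1 requires Δl = ±1); Δm_l = +3 (E1 requires Δm_l = 0, ±1)
Total allowed: 5 of 9.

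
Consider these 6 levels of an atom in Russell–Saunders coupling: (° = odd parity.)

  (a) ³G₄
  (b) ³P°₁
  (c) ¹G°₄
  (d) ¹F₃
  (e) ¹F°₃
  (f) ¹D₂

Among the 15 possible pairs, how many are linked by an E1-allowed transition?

(a)–(b): forbidden (ΔL, ΔJ).
(a)–(c): forbidden (ΔS).
(a)–(d): forbidden (parity, ΔS).
(a)–(e): forbidden (ΔS).
(a)–(f): forbidden (parity, ΔS, ΔL, ΔJ).
(b)–(c): forbidden (parity, ΔS, ΔL, ΔJ).
(b)–(d): forbidden (ΔS, ΔL, ΔJ).
(b)–(e): forbidden (parity, ΔS, ΔL, ΔJ).
(b)–(f): forbidden (ΔS).
(c)–(d): allowed.
(c)–(e): forbidden (parity).
(c)–(f): forbidden (ΔL, ΔJ).
(d)–(e): allowed.
(d)–(f): forbidden (parity).
(e)–(f): allowed.
Allowed pairs: 3 of 15.

3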